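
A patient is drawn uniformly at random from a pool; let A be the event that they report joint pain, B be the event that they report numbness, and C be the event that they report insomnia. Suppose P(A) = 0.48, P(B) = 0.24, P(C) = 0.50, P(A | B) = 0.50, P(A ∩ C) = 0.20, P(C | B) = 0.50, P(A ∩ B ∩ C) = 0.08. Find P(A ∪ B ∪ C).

P(A ∩ B) = P(B)·P(A|B) = 0.24 × 0.50 = 0.12
P(B ∩ C) = P(B)·P(C|B) = 0.24 × 0.50 = 0.12
By inclusion–exclusion:
P(A ∪ B ∪ C) = 0.48 + 0.24 + 0.50 − 0.12 − 0.20 − 0.12 + 0.08 = 0.86

0.86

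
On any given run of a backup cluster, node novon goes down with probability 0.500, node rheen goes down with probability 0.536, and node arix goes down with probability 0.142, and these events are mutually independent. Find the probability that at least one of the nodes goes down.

0.800944

Since the events are independent, P(none) is the product of the individual non-occurrence probabilities.
P(none) = (1 − 0.500) × (1 − 0.536) × (1 − 0.142) = 0.500 × 0.464 × 0.858 = 0.199056
P(at least one) = 1 − 0.199056 = 0.800944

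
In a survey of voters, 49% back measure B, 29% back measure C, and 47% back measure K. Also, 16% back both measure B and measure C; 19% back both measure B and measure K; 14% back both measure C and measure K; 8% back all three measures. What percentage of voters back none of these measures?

16%

Apply inclusion-exclusion:
P(union) = 49 + 29 + 47 − 16 − 19 − 14 + 8 = 84%
P(none) = 100% − 84% = 16%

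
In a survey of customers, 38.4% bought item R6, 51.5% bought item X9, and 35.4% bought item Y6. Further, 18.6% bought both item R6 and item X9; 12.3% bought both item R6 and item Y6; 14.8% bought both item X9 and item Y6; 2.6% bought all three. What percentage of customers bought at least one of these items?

P(at least one) = 38.4 + 51.5 + 35.4 − 18.6 − 12.3 − 14.8 + 2.6 = 82.2%

82.2%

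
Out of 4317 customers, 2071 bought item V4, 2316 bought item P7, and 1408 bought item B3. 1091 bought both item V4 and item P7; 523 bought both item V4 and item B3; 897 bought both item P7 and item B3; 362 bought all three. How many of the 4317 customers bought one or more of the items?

3646

N(≥1) = 2071 + 2316 + 1408 − 1091 − 523 − 897 + 362 = 3646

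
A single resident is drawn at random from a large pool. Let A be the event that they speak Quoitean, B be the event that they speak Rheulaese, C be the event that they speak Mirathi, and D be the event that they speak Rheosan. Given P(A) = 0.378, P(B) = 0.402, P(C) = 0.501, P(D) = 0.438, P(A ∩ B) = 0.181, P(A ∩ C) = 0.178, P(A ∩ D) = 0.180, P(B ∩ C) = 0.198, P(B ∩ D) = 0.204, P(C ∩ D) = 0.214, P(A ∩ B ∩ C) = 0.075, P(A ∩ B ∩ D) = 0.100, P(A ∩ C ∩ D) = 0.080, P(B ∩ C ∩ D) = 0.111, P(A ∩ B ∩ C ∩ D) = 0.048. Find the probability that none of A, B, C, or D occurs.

0.118

Inclusion–exclusion gives
P(A ∪ B ∪ C ∪ D) = 0.378 + 0.402 + 0.501 + 0.438 − 0.181 − 0.178 − 0.180 − 0.198 − 0.204 − 0.214 + 0.075 + 0.100 + 0.080 + 0.111 − 0.048 = 0.882
P(none) = 1 − 0.882 = 0.118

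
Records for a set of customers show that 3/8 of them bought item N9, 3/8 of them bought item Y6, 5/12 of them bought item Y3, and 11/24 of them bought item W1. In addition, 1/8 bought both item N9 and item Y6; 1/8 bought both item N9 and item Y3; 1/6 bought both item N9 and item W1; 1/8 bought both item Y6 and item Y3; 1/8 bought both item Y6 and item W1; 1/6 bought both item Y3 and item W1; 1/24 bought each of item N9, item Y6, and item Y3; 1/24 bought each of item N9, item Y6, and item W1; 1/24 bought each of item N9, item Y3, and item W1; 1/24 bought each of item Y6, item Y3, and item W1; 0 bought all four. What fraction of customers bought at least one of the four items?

P(≥1) = 3/8 + 3/8 + 5/12 + 11/24 − 1/8 − 1/8 − 1/6 − 1/8 − 1/8 − 1/6 + 1/24 + 1/24 + 1/24 + 1/24 − 0 = 23/24

23/24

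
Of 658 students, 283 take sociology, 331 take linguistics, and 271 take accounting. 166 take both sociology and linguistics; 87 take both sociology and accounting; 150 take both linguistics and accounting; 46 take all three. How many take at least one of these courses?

Apply inclusion-exclusion:
|union| = 283 + 331 + 271 − 166 − 87 − 150 + 46 = 528

528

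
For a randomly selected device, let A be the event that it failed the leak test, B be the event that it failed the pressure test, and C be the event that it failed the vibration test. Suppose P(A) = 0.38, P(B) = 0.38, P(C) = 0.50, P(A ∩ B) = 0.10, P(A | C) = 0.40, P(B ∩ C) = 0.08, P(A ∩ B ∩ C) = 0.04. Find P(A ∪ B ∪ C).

P(A ∩ C) = P(C)·P(A|C) = 0.50 × 0.40 = 0.20
By inclusion–exclusion:
P(A ∪ B ∪ C) = 0.38 + 0.38 + 0.50 − 0.10 − 0.20 − 0.08 + 0.04 = 0.92

0.92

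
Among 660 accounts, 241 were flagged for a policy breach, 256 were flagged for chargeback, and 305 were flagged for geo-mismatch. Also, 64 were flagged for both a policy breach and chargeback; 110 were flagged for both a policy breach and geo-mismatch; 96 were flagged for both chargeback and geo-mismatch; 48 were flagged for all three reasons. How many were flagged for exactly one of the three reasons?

N(exactly one) = 241 + 256 + 305 − 2·64 − 2·110 − 2·96 + 3·48 = 406

406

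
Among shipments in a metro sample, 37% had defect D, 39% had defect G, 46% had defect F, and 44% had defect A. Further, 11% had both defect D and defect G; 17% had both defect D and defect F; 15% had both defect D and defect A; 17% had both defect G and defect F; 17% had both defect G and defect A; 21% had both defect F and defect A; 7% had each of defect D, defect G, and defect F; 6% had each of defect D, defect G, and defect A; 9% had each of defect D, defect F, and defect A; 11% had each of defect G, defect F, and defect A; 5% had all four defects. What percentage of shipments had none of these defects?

P(≥1) = 37 + 39 + 46 + 44 − 11 − 17 − 15 − 17 − 17 − 21 + 7 + 6 + 9 + 11 − 5 = 96%
P(none) = 100% − 96% = 4%

4%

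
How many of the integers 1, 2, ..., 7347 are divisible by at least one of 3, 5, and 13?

By inclusion–exclusion:
⌊7347/3⌋ + ⌊7347/5⌋ + ⌊7347/13⌋ − ⌊7347/15⌋ − ⌊7347/39⌋ − ⌊7347/65⌋ + ⌊7347/195⌋ = 2449 + 1469 + 565 − 489 − 188 − 113 + 37 = 3730

3730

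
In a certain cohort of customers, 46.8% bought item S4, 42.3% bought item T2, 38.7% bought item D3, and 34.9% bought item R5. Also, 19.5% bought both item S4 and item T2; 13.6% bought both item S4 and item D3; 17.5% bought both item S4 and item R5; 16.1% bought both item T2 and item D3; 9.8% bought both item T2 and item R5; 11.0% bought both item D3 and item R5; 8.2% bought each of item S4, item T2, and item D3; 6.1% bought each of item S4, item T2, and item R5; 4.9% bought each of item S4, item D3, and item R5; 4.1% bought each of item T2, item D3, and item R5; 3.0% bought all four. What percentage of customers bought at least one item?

P(union) = 46.8 + 42.3 + 38.7 + 34.9 − 19.5 − 13.6 − 17.5 − 16.1 − 9.8 − 11.0 + 8.2 + 6.1 + 4.9 + 4.1 − 3.0 = 95.5%

95.5%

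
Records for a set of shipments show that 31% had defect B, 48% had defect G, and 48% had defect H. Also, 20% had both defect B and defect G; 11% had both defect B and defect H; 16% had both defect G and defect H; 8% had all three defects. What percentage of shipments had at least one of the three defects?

P(union) = 31 + 48 + 48 − 20 − 11 − 16 + 8 = 88%

88%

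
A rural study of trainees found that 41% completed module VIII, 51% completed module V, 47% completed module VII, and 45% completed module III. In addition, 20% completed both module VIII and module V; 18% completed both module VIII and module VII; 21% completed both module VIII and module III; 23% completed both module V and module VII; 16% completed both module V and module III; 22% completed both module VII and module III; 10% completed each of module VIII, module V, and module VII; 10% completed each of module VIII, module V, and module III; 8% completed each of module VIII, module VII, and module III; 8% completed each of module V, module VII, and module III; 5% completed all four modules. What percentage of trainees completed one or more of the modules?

95%

Apply inclusion-exclusion:
P(≥1) = 41 + 51 + 47 + 45 − 20 − 18 − 21 − 23 − 16 − 22 + 10 + 10 + 8 + 8 − 5 = 95%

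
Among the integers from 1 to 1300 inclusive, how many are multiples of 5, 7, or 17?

461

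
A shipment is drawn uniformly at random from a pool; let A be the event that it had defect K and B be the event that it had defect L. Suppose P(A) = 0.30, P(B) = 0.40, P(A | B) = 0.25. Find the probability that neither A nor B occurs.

P(A ∩ B) = P(B)·P(A|B) = 0.40 × 0.25 = 0.10
Using inclusion–exclusion:
P(A ∪ B) = 0.30 + 0.40 − 0.10 = 0.60
P(none) = 1 − 0.60 = 0.40

0.40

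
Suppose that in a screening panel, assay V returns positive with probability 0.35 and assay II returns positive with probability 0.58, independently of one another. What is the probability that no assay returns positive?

0.273

P(none) = (1 − 0.35) × (1 − 0.58) = 0.65 × 0.42 = 0.273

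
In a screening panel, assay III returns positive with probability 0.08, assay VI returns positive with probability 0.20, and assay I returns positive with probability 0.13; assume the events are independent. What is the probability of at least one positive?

0.35968

Independence gives P(none) = ∏(1 − pᵢ).
P(none) = (1 − 0.08) × (1 − 0.20) × (1 − 0.13) = 0.92 × 0.80 × 0.87 = 0.64032
P(at least one) = 1 − 0.64032 = 0.35968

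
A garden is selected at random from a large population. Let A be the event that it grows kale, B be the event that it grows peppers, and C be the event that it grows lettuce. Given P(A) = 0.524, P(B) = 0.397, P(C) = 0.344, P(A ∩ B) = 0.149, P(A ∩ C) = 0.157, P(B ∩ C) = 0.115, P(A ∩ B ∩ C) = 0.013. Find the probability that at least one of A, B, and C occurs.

P(A ∪ B ∪ C) = 0.524 + 0.397 + 0.344 − 0.149 − 0.157 − 0.115 + 0.013 = 0.857

0.857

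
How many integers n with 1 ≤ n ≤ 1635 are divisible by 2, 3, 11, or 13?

1177

Inclusion–exclusion gives
floor(1635/2) + floor(1635/3) + floor(1635/11) + floor(1635/13) − floor(1635/6) − floor(1635/22) − floor(1635/26) − floor(1635/33) − floor(1635/39) − floor(1635/143) + floor(1635/66) + floor(1635/78) + floor(1635/286) + floor(1635/429) − floor(1635/858) = 817 + 545 + 148 + 125 − 272 − 74 − 62 − 49 − 41 − 11 + 24 + 20 + 5 + 3 − 1 = 1177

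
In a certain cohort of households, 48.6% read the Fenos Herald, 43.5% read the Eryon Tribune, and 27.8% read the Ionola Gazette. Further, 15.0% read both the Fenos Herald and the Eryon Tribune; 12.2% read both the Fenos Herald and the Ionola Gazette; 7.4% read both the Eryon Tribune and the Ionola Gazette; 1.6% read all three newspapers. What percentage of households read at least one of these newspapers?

P(at least one) = 48.6 + 43.5 + 27.8 − 15.0 − 12.2 − 7.4 + 1.6 = 86.9%

86.9%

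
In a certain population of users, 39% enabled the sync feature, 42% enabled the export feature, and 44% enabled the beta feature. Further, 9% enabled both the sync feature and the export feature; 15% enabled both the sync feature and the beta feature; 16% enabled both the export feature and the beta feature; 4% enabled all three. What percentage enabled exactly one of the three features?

57%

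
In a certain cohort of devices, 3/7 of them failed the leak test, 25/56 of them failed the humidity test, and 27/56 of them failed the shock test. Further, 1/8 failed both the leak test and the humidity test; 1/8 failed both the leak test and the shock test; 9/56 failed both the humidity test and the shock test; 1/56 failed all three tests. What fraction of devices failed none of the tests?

P(union) = 3/7 + 25/56 + 27/56 − 1/8 − 1/8 − 9/56 + 1/56 = 27/28
P(none) = 1 − 27/28 = 1/28

1/28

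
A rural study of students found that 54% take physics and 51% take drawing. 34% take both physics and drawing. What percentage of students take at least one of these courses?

71%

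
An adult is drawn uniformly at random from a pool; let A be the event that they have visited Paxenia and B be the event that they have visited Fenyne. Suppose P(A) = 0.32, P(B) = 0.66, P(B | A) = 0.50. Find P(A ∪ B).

0.82

P(A ∩ B) = P(A)·P(B|A) = 0.32 × 0.50 = 0.16
P(A ∪ B) = 0.32 + 0.66 − 0.16 = 0.82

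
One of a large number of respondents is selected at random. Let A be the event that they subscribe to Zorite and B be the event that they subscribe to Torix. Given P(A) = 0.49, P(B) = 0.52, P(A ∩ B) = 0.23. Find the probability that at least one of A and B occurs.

0.78

By inclusion-exclusion,
P(A ∪ B) = 0.49 + 0.52 − 0.23 = 0.78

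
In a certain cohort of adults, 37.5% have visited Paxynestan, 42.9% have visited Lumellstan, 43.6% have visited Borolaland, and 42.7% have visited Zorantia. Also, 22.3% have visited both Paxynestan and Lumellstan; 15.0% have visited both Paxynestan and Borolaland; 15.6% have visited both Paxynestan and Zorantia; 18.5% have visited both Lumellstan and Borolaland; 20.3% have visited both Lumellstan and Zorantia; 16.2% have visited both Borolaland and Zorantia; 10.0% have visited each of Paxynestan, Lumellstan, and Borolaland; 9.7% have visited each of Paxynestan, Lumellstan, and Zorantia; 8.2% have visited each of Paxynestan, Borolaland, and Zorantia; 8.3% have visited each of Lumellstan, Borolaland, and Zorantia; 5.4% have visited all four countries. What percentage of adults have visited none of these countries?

By inclusion-exclusion,
P(at least one) = 37.5 + 42.9 + 43.6 + 42.7 − 22.3 − 15.0 − 15.6 − 18.5 − 20.3 − 16.2 + 10.0 + 9.7 + 8.2 + 8.3 − 5.4 = 89.6%
P(none) = 100% − 89.6% = 10.4%

10.4%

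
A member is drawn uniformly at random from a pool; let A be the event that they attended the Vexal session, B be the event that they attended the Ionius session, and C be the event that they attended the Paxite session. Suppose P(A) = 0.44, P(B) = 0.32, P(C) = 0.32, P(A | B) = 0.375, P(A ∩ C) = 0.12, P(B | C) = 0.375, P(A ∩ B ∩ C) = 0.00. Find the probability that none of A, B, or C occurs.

P(A ∩ B) = P(B)·P(A|B) = 0.32 × 0.375 = 0.12
P(B ∩ C) = P(C)·P(B|C) = 0.32 × 0.375 = 0.12
P(A ∪ B ∪ C) = 0.44 + 0.32 + 0.32 − 0.12 − 0.12 − 0.12 + 0.00 = 0.72
P(none) = 1 − 0.72 = 0.28

0.28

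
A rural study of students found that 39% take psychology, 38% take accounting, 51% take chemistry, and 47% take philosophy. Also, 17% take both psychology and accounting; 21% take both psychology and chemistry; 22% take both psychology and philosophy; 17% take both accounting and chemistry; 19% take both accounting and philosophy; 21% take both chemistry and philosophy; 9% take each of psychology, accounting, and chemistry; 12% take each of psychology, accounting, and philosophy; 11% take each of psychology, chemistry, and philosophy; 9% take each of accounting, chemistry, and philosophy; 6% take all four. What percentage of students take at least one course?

93%

Apply inclusion-exclusion:
P(≥1) = 39 + 38 + 51 + 47 − 17 − 21 − 22 − 17 − 19 − 21 + 9 + 12 + 11 + 9 − 6 = 93%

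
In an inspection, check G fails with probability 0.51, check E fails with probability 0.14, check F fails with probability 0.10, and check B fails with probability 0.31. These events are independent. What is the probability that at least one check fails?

0.7383106

P(none) = (1 − 0.51) × (1 − 0.14) × (1 − 0.10) × (1 − 0.31) = 0.49 × 0.86 × 0.90 × 0.69 = 0.2616894
P(at least one) = 1 − 0.2616894 = 0.7383106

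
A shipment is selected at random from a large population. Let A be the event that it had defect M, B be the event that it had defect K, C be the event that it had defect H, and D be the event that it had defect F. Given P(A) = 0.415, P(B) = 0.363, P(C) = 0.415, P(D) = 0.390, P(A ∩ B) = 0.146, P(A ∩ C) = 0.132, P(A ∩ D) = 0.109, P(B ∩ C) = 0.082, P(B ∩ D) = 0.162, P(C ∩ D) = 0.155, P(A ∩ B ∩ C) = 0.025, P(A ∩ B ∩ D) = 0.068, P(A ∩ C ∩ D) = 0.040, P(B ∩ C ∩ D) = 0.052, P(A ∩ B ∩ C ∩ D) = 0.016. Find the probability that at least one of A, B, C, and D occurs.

0.966

By inclusion–exclusion:
P(A ∪ B ∪ C ∪ D) = 0.415 + 0.363 + 0.415 + 0.390 − 0.146 − 0.132 − 0.109 − 0.082 − 0.162 − 0.155 + 0.025 + 0.068 + 0.040 + 0.052 − 0.016 = 0.966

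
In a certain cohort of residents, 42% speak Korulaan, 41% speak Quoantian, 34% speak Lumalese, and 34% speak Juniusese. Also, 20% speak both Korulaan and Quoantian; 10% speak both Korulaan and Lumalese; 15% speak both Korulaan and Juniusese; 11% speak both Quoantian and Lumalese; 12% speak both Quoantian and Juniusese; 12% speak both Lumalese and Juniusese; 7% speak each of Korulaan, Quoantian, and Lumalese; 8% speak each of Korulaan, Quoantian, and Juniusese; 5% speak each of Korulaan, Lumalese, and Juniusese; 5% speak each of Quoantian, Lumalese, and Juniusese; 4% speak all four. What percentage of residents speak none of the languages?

By inclusion-exclusion,
P(≥1) = 42 + 41 + 34 + 34 − 20 − 10 − 15 − 11 − 12 − 12 + 7 + 8 + 5 + 5 − 4 = 92%
P(none) = 100% − 92% = 8%

8%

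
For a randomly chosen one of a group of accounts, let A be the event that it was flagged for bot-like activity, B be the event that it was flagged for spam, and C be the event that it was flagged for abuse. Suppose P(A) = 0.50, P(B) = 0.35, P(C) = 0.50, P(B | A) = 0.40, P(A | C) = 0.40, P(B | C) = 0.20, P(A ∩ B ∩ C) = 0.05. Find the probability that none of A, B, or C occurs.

0.10

P(A ∩ B) = P(A)·P(B|A) = 0.50 × 0.40 = 0.20
P(A ∩ C) = P(C)·P(A|C) = 0.50 × 0.40 = 0.20
P(B ∩ C) = P(C)·P(B|C) = 0.50 × 0.20 = 0.10
By inclusion–exclusion:
P(A ∪ B ∪ C) = 0.50 + 0.35 + 0.50 − 0.20 − 0.20 − 0.10 + 0.05 = 0.90
P(none) = 1 − 0.90 = 0.10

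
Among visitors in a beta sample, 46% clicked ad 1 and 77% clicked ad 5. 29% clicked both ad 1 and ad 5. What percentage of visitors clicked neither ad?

6%

Inclusion–exclusion gives
P(≥1) = 46 + 77 − 29 = 94%
P(none) = 100% − 94% = 6%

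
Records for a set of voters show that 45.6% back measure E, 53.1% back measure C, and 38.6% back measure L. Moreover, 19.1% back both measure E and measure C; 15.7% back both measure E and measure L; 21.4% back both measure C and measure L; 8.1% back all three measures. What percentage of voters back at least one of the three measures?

P(at least one) = 45.6 + 53.1 + 38.6 − 19.1 − 15.7 − 21.4 + 8.1 = 89.2%

89.2%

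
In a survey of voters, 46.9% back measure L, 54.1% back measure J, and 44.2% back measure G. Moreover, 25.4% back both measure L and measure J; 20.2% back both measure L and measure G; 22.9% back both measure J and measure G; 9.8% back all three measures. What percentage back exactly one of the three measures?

By inclusion–exclusion (exactly-one form):
P(exactly one) = 46.9 + 54.1 + 44.2 − 2·25.4 − 2·20.2 − 2·22.9 + 3·9.8 = 37.6%

37.6%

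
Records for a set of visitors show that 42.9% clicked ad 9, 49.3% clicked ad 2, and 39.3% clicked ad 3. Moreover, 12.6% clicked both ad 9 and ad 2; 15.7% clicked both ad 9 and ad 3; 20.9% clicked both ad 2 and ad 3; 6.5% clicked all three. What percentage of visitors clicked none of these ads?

11.2%

P(union) = 42.9 + 49.3 + 39.3 − 12.6 − 15.7 − 20.9 + 6.5 = 88.8%
P(none) = 100% − 88.8% = 11.2%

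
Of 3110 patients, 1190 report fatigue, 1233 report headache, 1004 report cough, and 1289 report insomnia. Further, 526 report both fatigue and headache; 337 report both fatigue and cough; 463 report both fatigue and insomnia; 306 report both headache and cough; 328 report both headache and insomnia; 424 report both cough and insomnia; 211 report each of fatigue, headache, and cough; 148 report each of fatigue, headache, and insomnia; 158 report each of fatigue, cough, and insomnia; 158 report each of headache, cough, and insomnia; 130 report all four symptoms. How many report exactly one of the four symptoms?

1453

|exactly one| = 1190 + 1233 + 1004 + 1289 − 2·526 − 2·337 − 2·463 − 2·306 − 2·328 − 2·424 + 3·211 + 3·148 + 3·158 + 3·158 − 4·130 = 1453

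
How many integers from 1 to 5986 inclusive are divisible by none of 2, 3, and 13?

1842

By inclusion-exclusion,
⌊5986/2⌋ + ⌊5986/3⌋ + ⌊5986/13⌋ − ⌊5986/6⌋ − ⌊5986/26⌋ − ⌊5986/39⌋ + ⌊5986/78⌋ = 2993 + 1995 + 460 − 997 − 230 − 153 + 76 = 4144
5986 − 4144 = 1842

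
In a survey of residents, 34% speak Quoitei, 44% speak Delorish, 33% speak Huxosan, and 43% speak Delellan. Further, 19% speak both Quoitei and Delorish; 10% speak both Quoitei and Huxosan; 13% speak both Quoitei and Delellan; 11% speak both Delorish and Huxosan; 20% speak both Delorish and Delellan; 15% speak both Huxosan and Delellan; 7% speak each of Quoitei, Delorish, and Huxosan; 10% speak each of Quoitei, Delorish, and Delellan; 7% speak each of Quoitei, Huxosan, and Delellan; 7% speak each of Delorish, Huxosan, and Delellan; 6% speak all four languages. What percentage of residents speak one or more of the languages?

By inclusion-exclusion,
P(≥1) = 34 + 44 + 33 + 43 − 19 − 10 − 13 − 11 − 20 − 15 + 7 + 10 + 7 + 7 − 6 = 91%

91%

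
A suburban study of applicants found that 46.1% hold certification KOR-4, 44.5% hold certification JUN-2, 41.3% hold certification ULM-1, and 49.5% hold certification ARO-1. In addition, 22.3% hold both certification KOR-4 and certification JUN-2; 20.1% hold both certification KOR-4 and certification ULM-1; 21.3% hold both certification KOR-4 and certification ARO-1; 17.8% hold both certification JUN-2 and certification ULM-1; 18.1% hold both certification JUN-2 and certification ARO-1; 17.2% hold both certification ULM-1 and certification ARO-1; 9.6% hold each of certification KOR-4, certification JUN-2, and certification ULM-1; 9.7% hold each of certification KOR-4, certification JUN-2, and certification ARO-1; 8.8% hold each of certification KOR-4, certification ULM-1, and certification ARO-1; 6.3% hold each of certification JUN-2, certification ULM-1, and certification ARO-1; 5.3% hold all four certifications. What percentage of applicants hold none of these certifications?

6.3%

By inclusion–exclusion:
P(union) = 46.1 + 44.5 + 41.3 + 49.5 − 22.3 − 20.1 − 21.3 − 17.8 − 18.1 − 17.2 + 9.6 + 9.7 + 8.8 + 6.3 − 5.3 = 93.7%
P(none) = 100% − 93.7% = 6.3%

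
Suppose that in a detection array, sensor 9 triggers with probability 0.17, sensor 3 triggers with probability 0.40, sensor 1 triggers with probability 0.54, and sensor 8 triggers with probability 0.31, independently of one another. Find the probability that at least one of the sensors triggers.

0.8419348

P(none) = (1 − 0.17) × (1 − 0.40) × (1 − 0.54) × (1 − 0.31) = 0.83 × 0.60 × 0.46 × 0.69 = 0.1580652
P(at least one) = 1 − 0.1580652 = 0.8419348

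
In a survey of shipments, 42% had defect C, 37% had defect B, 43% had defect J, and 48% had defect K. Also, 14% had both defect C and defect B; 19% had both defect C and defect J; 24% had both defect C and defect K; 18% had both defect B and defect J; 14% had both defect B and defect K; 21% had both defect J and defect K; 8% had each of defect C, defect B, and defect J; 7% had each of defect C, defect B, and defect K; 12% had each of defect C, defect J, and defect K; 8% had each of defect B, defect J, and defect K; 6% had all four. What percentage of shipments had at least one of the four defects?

P(at least one) = 42 + 37 + 43 + 48 − 14 − 19 − 24 − 18 − 14 − 21 + 8 + 7 + 12 + 8 − 6 = 89%

89%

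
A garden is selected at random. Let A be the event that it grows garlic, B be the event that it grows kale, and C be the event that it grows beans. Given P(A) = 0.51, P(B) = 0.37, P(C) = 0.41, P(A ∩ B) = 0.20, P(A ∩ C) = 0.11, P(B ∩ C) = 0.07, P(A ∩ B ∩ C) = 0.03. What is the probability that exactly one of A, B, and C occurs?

By inclusion–exclusion (exactly-one form):
P(exactly one) = 0.51 + 0.37 + 0.41 − 2·0.20 − 2·0.11 − 2·0.07 + 3·0.03 = 0.62

0.62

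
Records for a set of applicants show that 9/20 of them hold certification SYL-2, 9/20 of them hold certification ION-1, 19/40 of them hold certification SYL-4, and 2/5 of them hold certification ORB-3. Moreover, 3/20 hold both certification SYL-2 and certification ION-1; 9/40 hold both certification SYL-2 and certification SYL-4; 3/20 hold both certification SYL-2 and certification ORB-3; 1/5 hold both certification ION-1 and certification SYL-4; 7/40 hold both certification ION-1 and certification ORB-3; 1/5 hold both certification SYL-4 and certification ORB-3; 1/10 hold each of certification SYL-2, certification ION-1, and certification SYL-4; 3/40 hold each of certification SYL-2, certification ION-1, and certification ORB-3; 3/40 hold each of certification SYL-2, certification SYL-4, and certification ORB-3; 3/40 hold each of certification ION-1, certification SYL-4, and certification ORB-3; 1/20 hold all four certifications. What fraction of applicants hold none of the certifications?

1/20

P(union) = 9/20 + 9/20 + 19/40 + 2/5 − 3/20 − 9/40 − 3/20 − 1/5 − 7/40 − 1/5 + 1/10 + 3/40 + 3/40 + 3/40 − 1/20 = 19/20
P(none) = 1 − 19/20 = 1/20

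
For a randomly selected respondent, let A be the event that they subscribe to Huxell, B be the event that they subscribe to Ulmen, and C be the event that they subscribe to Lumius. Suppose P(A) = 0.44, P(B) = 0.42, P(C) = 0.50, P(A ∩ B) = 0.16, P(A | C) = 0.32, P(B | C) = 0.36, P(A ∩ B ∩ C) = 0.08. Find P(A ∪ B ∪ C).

0.94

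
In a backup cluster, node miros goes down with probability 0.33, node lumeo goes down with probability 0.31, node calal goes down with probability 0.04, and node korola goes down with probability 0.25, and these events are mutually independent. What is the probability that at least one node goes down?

0.667144

Since the events are independent, P(none) is the product of the individual non-occurrence probabilities.
P(none) = (1 − 0.33) × (1 − 0.31) × (1 − 0.04) × (1 − 0.25) = 0.67 × 0.69 × 0.96 × 0.75 = 0.332856
P(at least one) = 1 − 0.332856 = 0.667144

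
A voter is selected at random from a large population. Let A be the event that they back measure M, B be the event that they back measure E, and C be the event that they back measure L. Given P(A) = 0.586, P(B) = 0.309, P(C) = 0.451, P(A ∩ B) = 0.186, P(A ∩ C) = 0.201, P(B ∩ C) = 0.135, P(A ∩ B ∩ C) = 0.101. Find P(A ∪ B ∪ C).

0.925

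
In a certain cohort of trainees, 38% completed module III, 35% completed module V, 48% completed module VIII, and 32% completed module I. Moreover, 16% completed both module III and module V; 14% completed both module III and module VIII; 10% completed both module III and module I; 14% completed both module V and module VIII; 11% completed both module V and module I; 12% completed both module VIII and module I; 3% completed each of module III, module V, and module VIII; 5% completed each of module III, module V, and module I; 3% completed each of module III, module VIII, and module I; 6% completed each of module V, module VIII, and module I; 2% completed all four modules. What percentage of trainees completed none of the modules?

9%

P(≥1) = 38 + 35 + 48 + 32 − 16 − 14 − 10 − 14 − 11 − 12 + 3 + 5 + 3 + 6 − 2 = 91%
P(none) = 100% − 91% = 9%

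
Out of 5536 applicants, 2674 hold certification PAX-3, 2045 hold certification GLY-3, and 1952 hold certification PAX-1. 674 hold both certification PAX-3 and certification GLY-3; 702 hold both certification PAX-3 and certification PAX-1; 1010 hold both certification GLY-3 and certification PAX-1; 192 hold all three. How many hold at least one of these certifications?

Using inclusion–exclusion:
|union| = 2674 + 2045 + 1952 − 674 − 702 − 1010 + 192 = 4477

4477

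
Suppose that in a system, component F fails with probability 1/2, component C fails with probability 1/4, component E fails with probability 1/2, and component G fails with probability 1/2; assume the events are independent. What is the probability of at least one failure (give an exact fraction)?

29/32

P(none) = (1 − 1/2) × (1 − 1/4) × (1 − 1/2) × (1 − 1/2) = 1/2 × 3/4 × 1/2 × 1/2 = 3/32
P(at least one) = 1 − 3/32 = 29/32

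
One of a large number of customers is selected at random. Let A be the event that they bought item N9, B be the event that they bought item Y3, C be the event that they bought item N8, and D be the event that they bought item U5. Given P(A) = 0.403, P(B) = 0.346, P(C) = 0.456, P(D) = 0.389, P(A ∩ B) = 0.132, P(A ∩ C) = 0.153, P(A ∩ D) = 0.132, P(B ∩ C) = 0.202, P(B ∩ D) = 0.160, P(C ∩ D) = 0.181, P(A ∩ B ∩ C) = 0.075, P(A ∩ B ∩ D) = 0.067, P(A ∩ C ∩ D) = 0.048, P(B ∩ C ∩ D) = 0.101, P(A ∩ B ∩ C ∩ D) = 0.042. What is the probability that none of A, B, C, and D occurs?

0.117

P(A ∪ B ∪ C ∪ D) = 0.403 + 0.346 + 0.456 + 0.389 − 0.132 − 0.153 − 0.132 − 0.202 − 0.160 − 0.181 + 0.075 + 0.067 + 0.048 + 0.101 − 0.042 = 0.883
P(none) = 1 − 0.883 = 0.117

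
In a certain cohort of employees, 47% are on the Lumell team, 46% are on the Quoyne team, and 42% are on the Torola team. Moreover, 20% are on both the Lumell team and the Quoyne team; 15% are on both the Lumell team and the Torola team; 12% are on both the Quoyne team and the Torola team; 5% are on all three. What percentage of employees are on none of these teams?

7%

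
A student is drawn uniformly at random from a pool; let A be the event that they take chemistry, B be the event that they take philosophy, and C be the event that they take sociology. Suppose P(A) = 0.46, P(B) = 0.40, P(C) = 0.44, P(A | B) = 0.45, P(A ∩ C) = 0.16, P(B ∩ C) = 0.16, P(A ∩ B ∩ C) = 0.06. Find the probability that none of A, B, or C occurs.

0.14

P(A ∩ B) = P(B)·P(A|B) = 0.40 × 0.45 = 0.18
By inclusion-exclusion,
P(A ∪ B ∪ C) = 0.46 + 0.40 + 0.44 − 0.18 − 0.16 − 0.16 + 0.06 = 0.86
P(none) = 1 − 0.86 = 0.14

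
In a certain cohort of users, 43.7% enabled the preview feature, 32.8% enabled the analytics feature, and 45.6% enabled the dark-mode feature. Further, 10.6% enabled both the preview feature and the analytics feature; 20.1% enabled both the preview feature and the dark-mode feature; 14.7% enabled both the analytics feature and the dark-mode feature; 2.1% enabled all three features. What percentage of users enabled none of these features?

21.2%

Apply inclusion-exclusion:
P(≥1) = 43.7 + 32.8 + 45.6 − 10.6 − 20.1 − 14.7 + 2.1 = 78.8%
P(none) = 100% − 78.8% = 21.2%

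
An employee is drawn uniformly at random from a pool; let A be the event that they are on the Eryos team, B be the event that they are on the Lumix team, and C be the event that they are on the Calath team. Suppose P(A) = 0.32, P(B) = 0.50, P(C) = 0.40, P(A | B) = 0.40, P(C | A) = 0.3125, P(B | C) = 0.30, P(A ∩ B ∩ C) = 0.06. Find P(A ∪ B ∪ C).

0.86

P(A ∩ B) = P(B)·P(A|B) = 0.50 × 0.40 = 0.20
P(A ∩ C) = P(A)·P(C|A) = 0.32 × 0.3125 = 0.10
P(B ∩ C) = P(C)·P(B|C) = 0.40 × 0.30 = 0.12
Apply inclusion-exclusion:
P(A ∪ B ∪ C) = 0.32 + 0.50 + 0.40 − 0.20 − 0.10 − 0.12 + 0.06 = 0.86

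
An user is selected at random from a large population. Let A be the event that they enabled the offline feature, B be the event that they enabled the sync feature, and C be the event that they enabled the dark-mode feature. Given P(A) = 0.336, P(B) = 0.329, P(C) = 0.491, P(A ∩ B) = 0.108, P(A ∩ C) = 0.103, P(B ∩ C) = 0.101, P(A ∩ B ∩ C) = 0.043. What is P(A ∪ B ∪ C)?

0.887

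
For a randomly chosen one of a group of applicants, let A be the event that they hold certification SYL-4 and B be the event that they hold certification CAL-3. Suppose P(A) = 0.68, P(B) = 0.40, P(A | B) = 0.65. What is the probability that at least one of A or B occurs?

0.82

P(A ∩ B) = P(B)·P(A|B) = 0.40 × 0.65 = 0.26
P(A ∪ B) = 0.68 + 0.40 − 0.26 = 0.82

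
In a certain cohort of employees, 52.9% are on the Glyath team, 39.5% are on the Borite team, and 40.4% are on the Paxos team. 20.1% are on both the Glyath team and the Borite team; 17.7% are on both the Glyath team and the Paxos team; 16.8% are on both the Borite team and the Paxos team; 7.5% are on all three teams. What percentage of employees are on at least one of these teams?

85.7%

Using inclusion–exclusion:
P(at least one) = 52.9 + 39.5 + 40.4 − 20.1 − 17.7 − 16.8 + 7.5 = 85.7%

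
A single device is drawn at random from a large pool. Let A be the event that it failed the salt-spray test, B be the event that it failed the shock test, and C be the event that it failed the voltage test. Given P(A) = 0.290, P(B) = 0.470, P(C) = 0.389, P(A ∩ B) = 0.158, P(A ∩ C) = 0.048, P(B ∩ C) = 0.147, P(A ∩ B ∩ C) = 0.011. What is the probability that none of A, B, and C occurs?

0.193

P(A ∪ B ∪ C) = 0.290 + 0.470 + 0.389 − 0.158 − 0.048 − 0.147 + 0.011 = 0.807
P(none) = 1 − 0.807 = 0.193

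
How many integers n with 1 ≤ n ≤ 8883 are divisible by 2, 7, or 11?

floor(8883/2) + floor(8883/7) + floor(8883/11) − floor(8883/14) − floor(8883/22) − floor(8883/77) + floor(8883/154) = 4441 + 1269 + 807 − 634 − 403 − 115 + 57 = 5422

5422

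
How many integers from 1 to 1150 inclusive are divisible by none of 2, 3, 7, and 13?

303

By inclusion-exclusion,
575 + 383 + 164 + 88 − 191 − 82 − 44 − 54 − 29 − 12 + 27 + 14 + 6 + 4 − 2 = 847
1150 − 847 = 303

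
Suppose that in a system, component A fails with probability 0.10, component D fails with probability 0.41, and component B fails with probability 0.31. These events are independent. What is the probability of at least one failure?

0.63361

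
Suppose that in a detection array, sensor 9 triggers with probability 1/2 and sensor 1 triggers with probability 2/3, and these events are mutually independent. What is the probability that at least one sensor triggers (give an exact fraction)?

Since the events are independent, P(none) is the product of the individual non-occurrence probabilities.
P(none) = (1 − 1/2) × (1 − 2/3) = 1/2 × 1/3 = 1/6
P(at least one) = 1 − 1/6 = 5/6

5/6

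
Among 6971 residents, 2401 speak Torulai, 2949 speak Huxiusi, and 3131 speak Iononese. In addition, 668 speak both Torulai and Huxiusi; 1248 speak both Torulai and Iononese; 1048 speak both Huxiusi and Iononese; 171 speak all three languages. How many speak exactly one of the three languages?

3066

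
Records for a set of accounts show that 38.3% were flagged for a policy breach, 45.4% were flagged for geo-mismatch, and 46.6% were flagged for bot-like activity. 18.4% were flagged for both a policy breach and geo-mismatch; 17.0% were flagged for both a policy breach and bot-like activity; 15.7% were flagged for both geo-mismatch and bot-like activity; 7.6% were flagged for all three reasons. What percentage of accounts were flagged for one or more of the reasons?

86.8%

By inclusion–exclusion:
P(at least one) = 38.3 + 45.4 + 46.6 − 18.4 − 17.0 − 15.7 + 7.6 = 86.8%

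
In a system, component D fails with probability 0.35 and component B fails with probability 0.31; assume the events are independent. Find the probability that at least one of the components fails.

0.5515

P(none) = (1 − 0.35) × (1 − 0.31) = 0.65 × 0.69 = 0.4485
P(at least one) = 1 − 0.4485 = 0.5515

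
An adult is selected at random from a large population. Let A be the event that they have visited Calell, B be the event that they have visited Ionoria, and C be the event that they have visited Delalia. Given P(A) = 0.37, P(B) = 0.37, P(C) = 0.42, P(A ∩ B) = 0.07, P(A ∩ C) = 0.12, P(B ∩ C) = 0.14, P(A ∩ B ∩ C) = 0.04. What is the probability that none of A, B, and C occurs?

0.13

P(A ∪ B ∪ C) = 0.37 + 0.37 + 0.42 − 0.07 − 0.12 − 0.14 + 0.04 = 0.87
P(none) = 1 − 0.87 = 0.13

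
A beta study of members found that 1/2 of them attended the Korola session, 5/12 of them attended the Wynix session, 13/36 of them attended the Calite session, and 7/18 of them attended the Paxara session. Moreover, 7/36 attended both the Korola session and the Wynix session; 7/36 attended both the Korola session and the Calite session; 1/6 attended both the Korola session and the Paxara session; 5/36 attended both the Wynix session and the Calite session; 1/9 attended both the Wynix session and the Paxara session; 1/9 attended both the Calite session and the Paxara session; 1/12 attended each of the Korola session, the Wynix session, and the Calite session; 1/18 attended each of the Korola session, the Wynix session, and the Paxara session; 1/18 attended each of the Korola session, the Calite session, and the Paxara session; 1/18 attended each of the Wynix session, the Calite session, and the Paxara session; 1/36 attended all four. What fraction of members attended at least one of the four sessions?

35/36

P(at least one) = 1/2 + 5/12 + 13/36 + 7/18 − 7/36 − 7/36 − 1/6 − 5/36 − 1/9 − 1/9 + 1/12 + 1/18 + 1/18 + 1/18 − 1/36 = 35/36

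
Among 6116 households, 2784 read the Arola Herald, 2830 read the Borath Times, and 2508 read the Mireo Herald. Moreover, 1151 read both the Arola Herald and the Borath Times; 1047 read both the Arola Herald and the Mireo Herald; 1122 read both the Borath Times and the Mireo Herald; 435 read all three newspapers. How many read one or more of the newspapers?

5237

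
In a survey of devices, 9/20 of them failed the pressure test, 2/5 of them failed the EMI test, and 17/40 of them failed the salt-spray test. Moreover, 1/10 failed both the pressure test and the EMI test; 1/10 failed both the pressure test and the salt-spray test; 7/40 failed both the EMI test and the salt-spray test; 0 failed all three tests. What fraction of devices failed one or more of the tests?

Apply inclusion-exclusion:
P(at least one) = 9/20 + 2/5 + 17/40 − 1/10 − 1/10 − 7/40 + 0 = 9/10

9/10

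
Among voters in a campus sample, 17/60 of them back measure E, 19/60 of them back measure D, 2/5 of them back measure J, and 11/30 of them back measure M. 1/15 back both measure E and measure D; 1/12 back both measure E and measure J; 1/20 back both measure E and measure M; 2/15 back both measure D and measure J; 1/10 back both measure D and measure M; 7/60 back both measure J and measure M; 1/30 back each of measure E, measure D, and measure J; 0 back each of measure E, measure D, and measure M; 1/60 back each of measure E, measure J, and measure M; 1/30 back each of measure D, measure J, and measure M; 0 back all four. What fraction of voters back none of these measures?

1/10

Using inclusion–exclusion:
P(≥1) = 17/60 + 19/60 + 2/5 + 11/30 − 1/15 − 1/12 − 1/20 − 2/15 − 1/10 − 7/60 + 1/30 + 0 + 1/60 + 1/30 − 0 = 9/10
P(none) = 1 − 9/10 = 1/10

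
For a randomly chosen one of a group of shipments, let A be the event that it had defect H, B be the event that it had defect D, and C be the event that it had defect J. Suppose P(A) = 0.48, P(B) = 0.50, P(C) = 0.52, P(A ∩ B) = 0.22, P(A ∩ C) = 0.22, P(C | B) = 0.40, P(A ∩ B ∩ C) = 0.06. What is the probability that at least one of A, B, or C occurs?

P(B ∩ C) = P(B)·P(C|B) = 0.50 × 0.40 = 0.20
By inclusion–exclusion:
P(A ∪ B ∪ C) = 0.48 + 0.50 + 0.52 − 0.22 − 0.22 − 0.20 + 0.06 = 0.92

0.92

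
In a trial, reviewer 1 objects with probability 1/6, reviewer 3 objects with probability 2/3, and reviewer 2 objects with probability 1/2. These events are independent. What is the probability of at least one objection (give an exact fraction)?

Since the events are independent, P(none) is the product of the individual non-occurrence probabilities.
P(none) = (1 − 1/6) × (1 − 2/3) × (1 − 1/2) = 5/6 × 1/3 × 1/2 = 5/36
P(at least one) = 1 − 5/36 = 31/36

31/36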